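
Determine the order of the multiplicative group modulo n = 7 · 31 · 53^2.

φ(7) = 7 − 1 = 6.
φ(31) = 31 − 1 = 30.
φ(53^2) = 53^1·(53−1) = 53·52 = 2756.
φ(609553) = 6 × 30 × 2756 = 496080.

496080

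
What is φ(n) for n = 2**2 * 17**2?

φ(2^2) = 2^2 − 2^1 = 4 − 2 = 2.
φ(17^2) = 17^2 − 17^1 = 289 − 17 = 272.
Since φ is multiplicative, φ(1156) = 2 · 272 = 544.

544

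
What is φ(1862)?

756

1862 = 2 × 7^2 × 19.
φ(2) = 2 − 1 = 1.
φ(7^2) = 7^1·(7−1) = 7·6 = 42.
φ(19) = 19 − 1 = 18.
φ(1862) = 1 × 42 × 18 = 756.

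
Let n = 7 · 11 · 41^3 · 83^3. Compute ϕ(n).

2279024491200

φ(7) = 7 − 1 = 6.
φ(11) = 11 − 1 = 10.
φ(41^3) = 41^2·(41−1) = 1681·40 = 67240.
φ(83^3) = 83^2·(83−1) = 6889·82 = 564898.
Since φ is multiplicative, φ(3034426150679) = 6 · 10 · 67240 · 564898 = 2279024491200.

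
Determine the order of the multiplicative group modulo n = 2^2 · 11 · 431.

8600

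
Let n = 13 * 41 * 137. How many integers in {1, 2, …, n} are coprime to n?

φ(73021) = 73021 · (1 − 1/13) · (1 − 1/41) · (1 − 1/137)
       = 73021 · 65280/73021 = 65280.

65280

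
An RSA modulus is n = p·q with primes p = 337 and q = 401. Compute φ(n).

134400

φ(135137) = 135137 · (1 − 1/337) · (1 − 1/401)
       = 135137 · 134400/135137 = 134400.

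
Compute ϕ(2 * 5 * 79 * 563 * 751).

131508000

φ(334022270) = 334022270 · (1 − 1/2) · (1 − 1/5) · (1 − 1/79) · (1 − 1/563) · (1 − 1/751)
       = 334022270 · 131508000/334022270 = 131508000.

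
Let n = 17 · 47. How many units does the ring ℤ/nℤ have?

φ(17) = 17 − 1 = 16.
φ(47) = 47 − 1 = 46.
Multiply: 16 · 46 = 736.

736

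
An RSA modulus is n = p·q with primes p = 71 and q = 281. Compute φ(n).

φ(71) = 71 − 1 = 70.
φ(281) = 281 − 1 = 280.
φ(19951) = 70 × 280 = 19600.

19600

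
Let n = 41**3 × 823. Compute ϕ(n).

φ(56721983) = 56721983 · (1 − 1/41) · (1 − 1/823)
       = 56721983 · 32880/33743 = 55271280.

55271280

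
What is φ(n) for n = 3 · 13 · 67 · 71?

110880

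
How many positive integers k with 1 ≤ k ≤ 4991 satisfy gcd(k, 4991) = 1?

3960

Factor 4991: 4991 = 7 * 23 * 31.
φ(7) = 7 − 1 = 6.
φ(23) = 23 − 1 = 22.
φ(31) = 31 − 1 = 30.
φ(4991) = 6 × 22 × 30 = 3960.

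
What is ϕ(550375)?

345600

550375 = 5^3 · 7 · 17 · 37.
φ(5^3) = 5^2·(5−1) = 25·4 = 100.
φ(7) = 7 − 1 = 6.
φ(17) = 17 − 1 = 16.
φ(37) = 37 − 1 = 36.
φ(550375) = 100 × 6 × 16 × 36 = 345600.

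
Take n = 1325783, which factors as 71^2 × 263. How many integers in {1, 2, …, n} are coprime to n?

1302140

φ(71^2) = 71^2 − 71^1 = 5041 − 71 = 4970.
φ(263) = 263 − 1 = 262.
Since φ is multiplicative, φ(1325783) = 4970 · 262 = 1302140.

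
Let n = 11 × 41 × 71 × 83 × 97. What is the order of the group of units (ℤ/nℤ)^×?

220416000

φ(257801071) = 257801071 · (1 − 1/11) · (1 − 1/41) · (1 − 1/71) · (1 − 1/83) · (1 − 1/97)
       = 257801071 · 220416000/257801071 = 220416000.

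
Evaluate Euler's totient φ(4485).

2112

Factor 4485: 4485 = 3 · 5 · 13 · 23.
φ(4485) = 4485 · (1 − 1/3) · (1 − 1/5) · (1 − 1/13) · (1 − 1/23)
       = 4485 · 2112/4485 = 2112.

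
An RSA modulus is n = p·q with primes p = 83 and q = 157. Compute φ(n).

12792

φ(13031) = 13031 · (1 − 1/83) · (1 − 1/157)
       = 13031 · 12792/13031 = 12792.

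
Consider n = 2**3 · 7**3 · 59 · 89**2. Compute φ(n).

φ(1282378216) = 1282378216 · (1 − 1/2) · (1 − 1/7) · (1 − 1/59) · (1 − 1/89)
       = 1282378216 · 30624/73514 = 534205056.

534205056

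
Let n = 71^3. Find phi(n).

φ(71^3) = 71^3 − 71^2 = 357911 − 5041 = 352870.

352870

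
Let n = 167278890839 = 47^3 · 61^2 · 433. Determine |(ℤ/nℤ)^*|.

160663927680

φ(47^3) = 47^3 − 47^2 = 103823 − 2209 = 101614.
φ(61^2) = 61^2 − 61^1 = 3721 − 61 = 3660.
φ(433) = 433 − 1 = 432.
Multiply: 101614 · 3660 · 432 = 160663927680.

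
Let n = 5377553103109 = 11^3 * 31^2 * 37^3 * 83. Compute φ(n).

φ(5377553103109) = 5377553103109 · (1 − 1/11) · (1 − 1/31) · (1 − 1/37) · (1 − 1/83)
       = 5377553103109 · 885600/1047211 = 4547661386400.

4547661386400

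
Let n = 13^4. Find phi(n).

26364

φ(13^4) = 13^4 − 13^3 = 28561 − 2197 = 26364.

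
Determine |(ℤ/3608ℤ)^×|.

Factor 3608: 3608 = 2^3 · 11 · 41.
φ(2^3) = 2^2·(2−1) = 4·1 = 4.
φ(11) = 11 − 1 = 10.
φ(41) = 41 − 1 = 40.
Since φ is multiplicative, φ(3608) = 4 · 10 · 40 = 1600.

1600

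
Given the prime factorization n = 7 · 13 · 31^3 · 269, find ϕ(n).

556303680

φ(729253889) = 729253889 · (1 − 1/7) · (1 − 1/13) · (1 − 1/31) · (1 − 1/269)
       = 729253889 · 578880/758849 = 556303680.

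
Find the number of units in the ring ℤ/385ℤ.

First factor: 385 = 5 · 7 · 11.
φ(5) = 5 − 1 = 4.
φ(7) = 7 − 1 = 6.
φ(11) = 11 − 1 = 10.
Since φ is multiplicative, φ(385) = 4 · 6 · 10 = 240.

240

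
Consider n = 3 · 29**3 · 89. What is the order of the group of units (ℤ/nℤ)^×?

φ(3) = 3 − 1 = 2.
φ(29^3) = 29^2·(29−1) = 841·28 = 23548.
φ(89) = 89 − 1 = 88.
φ(6511863) = 2 × 23548 × 88 = 4144448.

4144448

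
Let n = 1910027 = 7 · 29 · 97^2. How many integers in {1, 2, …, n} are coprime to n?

1564416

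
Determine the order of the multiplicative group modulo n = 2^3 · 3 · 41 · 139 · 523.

23051520

φ(71533848) = 71533848 · (1 − 1/2) · (1 − 1/3) · (1 − 1/41) · (1 − 1/139) · (1 − 1/523)
       = 71533848 · 5762880/17883462 = 23051520.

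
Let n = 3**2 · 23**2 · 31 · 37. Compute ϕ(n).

3278880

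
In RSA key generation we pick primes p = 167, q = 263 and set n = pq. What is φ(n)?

φ(n) = (p − 1)(q − 1) = (167−1)(263−1) = 166·262 = 43492.

43492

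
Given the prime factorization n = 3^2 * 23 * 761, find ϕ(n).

φ(157527) = 157527 · (1 − 1/3) · (1 − 1/23) · (1 − 1/761)
       = 157527 · 33440/52509 = 100320.

100320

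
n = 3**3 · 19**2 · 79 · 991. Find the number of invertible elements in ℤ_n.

475366320

φ(763082883) = 763082883 · (1 − 1/3) · (1 − 1/19) · (1 − 1/79) · (1 − 1/991)
       = 763082883 · 2779920/4462473 = 475366320.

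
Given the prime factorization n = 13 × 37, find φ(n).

φ(13) = 13 − 1 = 12.
φ(37) = 37 − 1 = 36.
Multiply: 12 · 36 = 432.

432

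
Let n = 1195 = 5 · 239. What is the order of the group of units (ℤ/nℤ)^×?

φ(1195) = 1195 · (1 − 1/5) · (1 − 1/239)
       = 1195 · 952/1195 = 952.

952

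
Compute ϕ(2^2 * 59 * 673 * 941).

φ(2^2) = 2^2 − 2^1 = 4 − 2 = 2.
φ(59) = 59 − 1 = 58.
φ(673) = 673 − 1 = 672.
φ(941) = 941 − 1 = 940.
Since φ is multiplicative, φ(149457148) = 2 · 58 · 672 · 940 = 73274880.

73274880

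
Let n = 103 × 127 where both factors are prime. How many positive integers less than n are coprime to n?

φ(103) = 103 − 1 = 102.
φ(127) = 127 − 1 = 126.
φ(13081) = 102 × 126 = 12852.

12852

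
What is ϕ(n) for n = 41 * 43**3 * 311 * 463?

444887150400

φ(41) = 41 − 1 = 40.
φ(43^3) = 43^3 − 43^2 = 79507 − 1849 = 77658.
φ(311) = 311 − 1 = 310.
φ(463) = 463 − 1 = 462.
Multiply: 40 · 77658 · 310 · 462 = 444887150400.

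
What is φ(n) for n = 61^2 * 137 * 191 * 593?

55988044800

φ(61^2) = 61^2 − 61^1 = 3721 − 61 = 3660.
φ(137) = 137 − 1 = 136.
φ(191) = 191 − 1 = 190.
φ(593) = 593 − 1 = 592.
Since φ is multiplicative, φ(57738872351) = 3660 · 136 · 190 · 592 = 55988044800.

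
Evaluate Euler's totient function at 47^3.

φ(103823) = 103823 · (1 − 1/47)
       = 103823 · 46/47 = 101614.

101614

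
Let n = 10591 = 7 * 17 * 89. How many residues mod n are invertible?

8448

φ(10591) = 10591 · (1 − 1/7) · (1 − 1/17) · (1 − 1/89)
       = 10591 · 8448/10591 = 8448.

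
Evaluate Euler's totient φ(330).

80

First factor: 330 = 2 · 3 · 5 · 11.
φ(2) = 2 − 1 = 1.
φ(3) = 3 − 1 = 2.
φ(5) = 5 − 1 = 4.
φ(11) = 11 − 1 = 10.
Multiply: 1 · 2 · 4 · 10 = 80.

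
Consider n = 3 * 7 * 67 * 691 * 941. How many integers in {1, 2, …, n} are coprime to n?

513691200

φ(3) = 3 − 1 = 2.
φ(7) = 7 − 1 = 6.
φ(67) = 67 − 1 = 66.
φ(691) = 691 − 1 = 690.
φ(941) = 941 − 1 = 940.
Since φ is multiplicative, φ(914875017) = 2 · 6 · 66 · 690 · 940 = 513691200.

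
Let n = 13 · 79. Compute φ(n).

φ(13) = 13 − 1 = 12.
φ(79) = 79 − 1 = 78.
Since φ is multiplicative, φ(1027) = 12 · 78 = 936.

936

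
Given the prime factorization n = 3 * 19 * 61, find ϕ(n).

2160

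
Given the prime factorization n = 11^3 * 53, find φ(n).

φ(11^3) = 11^2·(11−1) = 121·10 = 1210.
φ(53) = 53 − 1 = 52.
Multiply: 1210 · 52 = 62920.

62920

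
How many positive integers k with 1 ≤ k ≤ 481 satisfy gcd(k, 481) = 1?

Prime factorization: 481 = 13 · 37.
φ(481) = 481 · (1 − 1/13) · (1 − 1/37)
       = 481 · 432/481 = 432.

432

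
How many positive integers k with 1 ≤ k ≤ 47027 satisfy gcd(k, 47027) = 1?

47027 = 31 · 37 · 41.
φ(47027) = 47027 · (1 − 1/31) · (1 − 1/37) · (1 − 1/41)
       = 47027 · 43200/47027 = 43200.

43200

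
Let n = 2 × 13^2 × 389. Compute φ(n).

φ(131482) = 131482 · (1 − 1/2) · (1 − 1/13) · (1 − 1/389)
       = 131482 · 4656/10114 = 60528.

60528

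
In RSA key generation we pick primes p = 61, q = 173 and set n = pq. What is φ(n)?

10320

φ(n) = (p − 1)(q − 1) = (61−1)(173−1) = 60·172 = 10320.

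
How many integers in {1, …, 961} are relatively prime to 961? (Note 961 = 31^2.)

φ(31^2) = 31^1·(31−1) = 31·30 = 930.

930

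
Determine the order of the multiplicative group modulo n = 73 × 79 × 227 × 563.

713299392

φ(73) = 73 − 1 = 72.
φ(79) = 79 − 1 = 78.
φ(227) = 227 − 1 = 226.
φ(563) = 563 − 1 = 562.
Since φ is multiplicative, φ(737028367) = 72 · 78 · 226 · 562 = 713299392.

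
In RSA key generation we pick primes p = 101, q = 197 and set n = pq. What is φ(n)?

19600

For distinct primes, φ(pq) = (p−1)(q−1) = 100 × 196 = 19600.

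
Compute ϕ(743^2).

551306

φ(552049) = 552049 · (1 − 1/743)
       = 552049 · 742/743 = 551306.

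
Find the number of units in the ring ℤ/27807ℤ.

15840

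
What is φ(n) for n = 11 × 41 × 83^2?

φ(11) = 11 − 1 = 10.
φ(41) = 41 − 1 = 40.
φ(83^2) = 83^1·(83−1) = 83·82 = 6806.
φ(3106939) = 10 × 40 × 6806 = 2722400.

2722400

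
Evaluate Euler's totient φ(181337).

181337 = 13^2 · 29 · 37.
φ(13^2) = 13^1·(13−1) = 13·12 = 156.
φ(29) = 29 − 1 = 28.
φ(37) = 37 − 1 = 36.
Since φ is multiplicative, φ(181337) = 156 · 28 · 36 = 157248.

157248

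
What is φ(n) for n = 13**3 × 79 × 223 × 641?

22474782720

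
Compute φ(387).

First factor: 387 = 3^2 · 43.
φ(387) = 387 · (1 − 1/3) · (1 − 1/43)
       = 387 · 84/129 = 252.

252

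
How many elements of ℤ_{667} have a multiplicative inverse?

616

Factor 667: 667 = 23 · 29.
φ(23) = 23 − 1 = 22.
φ(29) = 29 − 1 = 28.
Multiply: 22 · 28 = 616.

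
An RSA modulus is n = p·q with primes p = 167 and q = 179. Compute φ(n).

φ(pq) = (p−1)(q−1) = 166 · 178 = 29548.

29548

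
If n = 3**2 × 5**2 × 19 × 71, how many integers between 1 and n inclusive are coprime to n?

φ(303525) = 303525 · (1 − 1/3) · (1 − 1/5) · (1 − 1/19) · (1 − 1/71)
       = 303525 · 10080/20235 = 151200.

151200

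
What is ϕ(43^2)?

1806

φ(43^2) = 43^1·(43−1) = 43·42 = 1806.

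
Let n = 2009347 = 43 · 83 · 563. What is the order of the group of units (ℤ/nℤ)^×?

1935528

φ(2009347) = 2009347 · (1 − 1/43) · (1 − 1/83) · (1 − 1/563)
       = 2009347 · 1935528/2009347 = 1935528.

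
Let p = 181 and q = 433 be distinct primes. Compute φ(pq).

φ(pq) = (p−1)(q−1) = 180 · 432 = 77760.

77760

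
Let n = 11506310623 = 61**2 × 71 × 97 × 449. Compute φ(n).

11018649600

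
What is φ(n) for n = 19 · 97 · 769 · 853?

φ(19) = 19 − 1 = 18.
φ(97) = 97 − 1 = 96.
φ(769) = 769 − 1 = 768.
φ(853) = 853 − 1 = 852.
φ(1208928751) = 18 × 96 × 768 × 852 = 1130692608.

1130692608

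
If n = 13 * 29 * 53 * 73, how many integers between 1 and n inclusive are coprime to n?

φ(13) = 13 − 1 = 12.
φ(29) = 29 − 1 = 28.
φ(53) = 53 − 1 = 52.
φ(73) = 73 − 1 = 72.
Since φ is multiplicative, φ(1458613) = 12 · 28 · 52 · 72 = 1257984.

1257984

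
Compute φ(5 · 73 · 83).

23616

φ(5) = 5 − 1 = 4.
φ(73) = 73 − 1 = 72.
φ(83) = 83 − 1 = 82.
Multiply: 4 · 72 · 82 = 23616.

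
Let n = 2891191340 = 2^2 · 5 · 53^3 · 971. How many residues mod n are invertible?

φ(2^2) = 2^2 − 2^1 = 4 − 2 = 2.
φ(5) = 5 − 1 = 4.
φ(53^3) = 53^3 − 53^2 = 148877 − 2809 = 146068.
φ(971) = 971 − 1 = 970.
Multiply: 2 · 4 · 146068 · 970 = 1133487680.

1133487680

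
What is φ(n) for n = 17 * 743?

11872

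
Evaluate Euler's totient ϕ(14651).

14651 = 7^2 * 13 * 23.
φ(7^2) = 7^2 − 7^1 = 49 − 7 = 42.
φ(13) = 13 − 1 = 12.
φ(23) = 23 − 1 = 22.
φ(14651) = 42 × 12 × 22 = 11088.

11088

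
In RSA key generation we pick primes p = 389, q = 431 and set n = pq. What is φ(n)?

166840

φ(389) = 389 − 1 = 388.
φ(431) = 431 − 1 = 430.
φ(167659) = 388 × 430 = 166840.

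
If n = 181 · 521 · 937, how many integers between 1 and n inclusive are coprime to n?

φ(181) = 181 − 1 = 180.
φ(521) = 521 − 1 = 520.
φ(937) = 937 − 1 = 936.
Multiply: 180 · 520 · 936 = 87609600.

87609600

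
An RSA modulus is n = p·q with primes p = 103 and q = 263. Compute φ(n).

26724

For distinct primes, φ(pq) = (p−1)(q−1) = 102 × 262 = 26724.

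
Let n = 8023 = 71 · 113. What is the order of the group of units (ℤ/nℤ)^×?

7840

φ(8023) = 8023 · (1 − 1/71) · (1 − 1/113)
       = 8023 · 7840/8023 = 7840.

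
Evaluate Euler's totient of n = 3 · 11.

φ(33) = 33 · (1 − 1/3) · (1 − 1/11)
       = 33 · 20/33 = 20.

20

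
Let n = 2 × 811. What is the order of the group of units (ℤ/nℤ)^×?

φ(1622) = 1622 · (1 − 1/2) · (1 − 1/811)
       = 1622 · 810/1622 = 810.

810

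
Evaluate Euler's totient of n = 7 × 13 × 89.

φ(7) = 7 − 1 = 6.
φ(13) = 13 − 1 = 12.
φ(89) = 89 − 1 = 88.
Since φ is multiplicative, φ(8099) = 6 · 12 · 88 = 6336.

6336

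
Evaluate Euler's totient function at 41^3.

φ(68921) = 68921 · (1 − 1/41)
       = 68921 · 40/41 = 67240.

67240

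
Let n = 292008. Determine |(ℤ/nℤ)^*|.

93104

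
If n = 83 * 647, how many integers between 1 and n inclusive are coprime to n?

52972

φ(83) = 83 − 1 = 82.
φ(647) = 647 − 1 = 646.
Since φ is multiplicative, φ(53701) = 82 · 646 = 52972.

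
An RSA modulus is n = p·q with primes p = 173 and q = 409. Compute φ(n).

70176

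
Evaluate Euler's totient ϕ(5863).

4800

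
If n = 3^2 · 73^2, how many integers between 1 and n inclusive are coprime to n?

φ(47961) = 47961 · (1 − 1/3) · (1 − 1/73)
       = 47961 · 144/219 = 31536.

31536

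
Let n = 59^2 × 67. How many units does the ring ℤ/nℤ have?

225852

φ(59^2) = 59^2 − 59^1 = 3481 − 59 = 3422.
φ(67) = 67 − 1 = 66.
Multiply: 3422 · 66 = 225852.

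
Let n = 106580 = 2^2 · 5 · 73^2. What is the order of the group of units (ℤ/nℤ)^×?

42048

φ(2^2) = 2^2 − 2^1 = 4 − 2 = 2.
φ(5) = 5 − 1 = 4.
φ(73^2) = 73^1·(73−1) = 73·72 = 5256.
Since φ is multiplicative, φ(106580) = 2 · 4 · 5256 = 42048.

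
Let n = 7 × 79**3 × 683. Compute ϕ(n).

φ(7) = 7 − 1 = 6.
φ(79^3) = 79^3 − 79^2 = 493039 − 6241 = 486798.
φ(683) = 683 − 1 = 682.
Multiply: 6 · 486798 · 682 = 1991977416.

1991977416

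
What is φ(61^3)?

223260

φ(61^3) = 61^2·(61−1) = 3721·60 = 223260.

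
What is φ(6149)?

6149 = 11 × 13 × 43.
φ(6149) = 6149 · (1 − 1/11) · (1 − 1/13) · (1 − 1/43)
       = 6149 · 5040/6149 = 5040.

5040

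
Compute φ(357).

Prime factorization: 357 = 3 · 7 · 17.
φ(3) = 3 − 1 = 2.
φ(7) = 7 − 1 = 6.
φ(17) = 17 − 1 = 16.
Since φ is multiplicative, φ(357) = 2 · 6 · 16 = 192.

192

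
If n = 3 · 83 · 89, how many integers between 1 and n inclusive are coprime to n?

14432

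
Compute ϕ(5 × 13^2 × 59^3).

φ(5) = 5 − 1 = 4.
φ(13^2) = 13^1·(13−1) = 13·12 = 156.
φ(59^3) = 59^2·(59−1) = 3481·58 = 201898.
Since φ is multiplicative, φ(173545255) = 4 · 156 · 201898 = 125984352.

125984352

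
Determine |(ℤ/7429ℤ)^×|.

First factor: 7429 = 17 · 19 · 23.
φ(17) = 17 − 1 = 16.
φ(19) = 19 − 1 = 18.
φ(23) = 23 − 1 = 22.
Since φ is multiplicative, φ(7429) = 16 · 18 · 22 = 6336.

6336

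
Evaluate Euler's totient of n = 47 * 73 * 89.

φ(305359) = 305359 · (1 − 1/47) · (1 − 1/73) · (1 − 1/89)
       = 305359 · 291456/305359 = 291456.

291456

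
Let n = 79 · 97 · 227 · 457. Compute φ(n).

φ(79) = 79 − 1 = 78.
φ(97) = 97 − 1 = 96.
φ(227) = 227 − 1 = 226.
φ(457) = 457 − 1 = 456.
Since φ is multiplicative, φ(794951957) = 78 · 96 · 226 · 456 = 771683328.

771683328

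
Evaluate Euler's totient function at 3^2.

6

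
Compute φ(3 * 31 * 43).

2520

φ(3999) = 3999 · (1 − 1/3) · (1 − 1/31) · (1 − 1/43)
       = 3999 · 2520/3999 = 2520.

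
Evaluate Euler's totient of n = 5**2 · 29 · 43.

23520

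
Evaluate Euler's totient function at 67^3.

φ(300763) = 300763 · (1 − 1/67)
       = 300763 · 66/67 = 296274.

296274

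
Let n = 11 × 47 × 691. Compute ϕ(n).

φ(11) = 11 − 1 = 10.
φ(47) = 47 − 1 = 46.
φ(691) = 691 − 1 = 690.
Multiply: 10 · 46 · 690 = 317400.

317400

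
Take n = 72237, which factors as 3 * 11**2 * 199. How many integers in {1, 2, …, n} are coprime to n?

43560

φ(72237) = 72237 · (1 − 1/3) · (1 − 1/11) · (1 − 1/199)
       = 72237 · 3960/6567 = 43560.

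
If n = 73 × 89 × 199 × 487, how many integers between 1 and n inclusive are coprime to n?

609700608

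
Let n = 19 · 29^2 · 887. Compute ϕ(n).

12949776

φ(19) = 19 − 1 = 18.
φ(29^2) = 29^1·(29−1) = 29·28 = 812.
φ(887) = 887 − 1 = 886.
φ(14173373) = 18 × 812 × 886 = 12949776.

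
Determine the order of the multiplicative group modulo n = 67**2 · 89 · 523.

φ(67^2) = 67^1·(67−1) = 67·66 = 4422.
φ(89) = 89 − 1 = 88.
φ(523) = 523 − 1 = 522.
Multiply: 4422 · 88 · 522 = 203128992.

203128992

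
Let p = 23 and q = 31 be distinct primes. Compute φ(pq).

660

φ(23) = 23 − 1 = 22.
φ(31) = 31 − 1 = 30.
Multiply: 22 · 30 = 660.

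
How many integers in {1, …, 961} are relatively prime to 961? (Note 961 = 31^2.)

φ(961) = 961 · (1 − 1/31)
       = 961 · 30/31 = 930.

930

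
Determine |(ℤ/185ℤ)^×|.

144

185 = 5 * 37.
φ(185) = 185 · (1 − 1/5) · (1 − 1/37)
       = 185 · 144/185 = 144.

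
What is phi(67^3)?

φ(67^3) = 67^3 − 67^2 = 300763 − 4489 = 296274.

296274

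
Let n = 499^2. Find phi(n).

248502

φ(499^2) = 499^2 − 499^1 = 249001 − 499 = 248502.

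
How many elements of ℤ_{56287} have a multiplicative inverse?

40320

56287 = 7 · 11 · 17 · 43.
φ(7) = 7 − 1 = 6.
φ(11) = 11 − 1 = 10.
φ(17) = 17 − 1 = 16.
φ(43) = 43 − 1 = 42.
φ(56287) = 6 × 10 × 16 × 42 = 40320.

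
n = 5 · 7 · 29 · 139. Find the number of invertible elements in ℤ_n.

92736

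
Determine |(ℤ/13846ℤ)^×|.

5544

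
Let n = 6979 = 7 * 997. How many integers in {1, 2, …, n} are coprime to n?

5976

φ(6979) = 6979 · (1 − 1/7) · (1 − 1/997)
       = 6979 · 5976/6979 = 5976.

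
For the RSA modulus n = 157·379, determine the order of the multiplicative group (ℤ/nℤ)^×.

58968

φ(n) = (p − 1)(q − 1) = (157−1)(379−1) = 156·378 = 58968.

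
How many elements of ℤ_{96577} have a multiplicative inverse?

Prime factorization: 96577 = 13 · 17 · 19 · 23.
φ(13) = 13 − 1 = 12.
φ(17) = 17 − 1 = 16.
φ(19) = 19 − 1 = 18.
φ(23) = 23 − 1 = 22.
φ(96577) = 12 × 16 × 18 × 22 = 76032.

76032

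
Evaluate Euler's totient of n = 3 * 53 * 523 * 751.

40716000

φ(62450907) = 62450907 · (1 − 1/3) · (1 − 1/53) · (1 − 1/523) · (1 − 1/751)
       = 62450907 · 40716000/62450907 = 40716000.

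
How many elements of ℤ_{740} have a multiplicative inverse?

Factor 740: 740 = 2^2 · 5 · 37.
φ(2^2) = 2^1·(2−1) = 2·1 = 2.
φ(5) = 5 − 1 = 4.
φ(37) = 37 − 1 = 36.
Multiply: 2 · 4 · 36 = 288.

288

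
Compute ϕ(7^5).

14406

φ(16807) = 16807 · (1 − 1/7)
       = 16807 · 6/7 = 14406.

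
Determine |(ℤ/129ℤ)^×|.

Prime factorization: 129 = 3 * 43.
φ(129) = 129 · (1 − 1/3) · (1 − 1/43)
       = 129 · 84/129 = 84.

84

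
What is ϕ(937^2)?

877032

φ(937^2) = 937^1·(937−1) = 937·936 = 877032.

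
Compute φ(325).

325 = 5^2 · 13.
φ(325) = 325 · (1 − 1/5) · (1 − 1/13)
       = 325 · 48/65 = 240.

240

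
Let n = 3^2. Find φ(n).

φ(9) = 9 · (1 − 1/3)
       = 9 · 2/3 = 6.

6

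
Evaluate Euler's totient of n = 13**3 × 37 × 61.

φ(4958629) = 4958629 · (1 − 1/13) · (1 − 1/37) · (1 − 1/61)
       = 4958629 · 25920/29341 = 4380480.

4380480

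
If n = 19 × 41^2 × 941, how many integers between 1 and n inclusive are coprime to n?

27748800

φ(30054599) = 30054599 · (1 − 1/19) · (1 − 1/41) · (1 − 1/941)
       = 30054599 · 676800/733039 = 27748800.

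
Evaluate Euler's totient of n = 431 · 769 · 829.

φ(431) = 431 − 1 = 430.
φ(769) = 769 − 1 = 768.
φ(829) = 829 − 1 = 828.
φ(274762931) = 430 × 768 × 828 = 273438720.

273438720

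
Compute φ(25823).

Factor 25823: 25823 = 7^2 × 17 × 31.
φ(25823) = 25823 · (1 − 1/7) · (1 − 1/17) · (1 − 1/31)
       = 25823 · 2880/3689 = 20160.

20160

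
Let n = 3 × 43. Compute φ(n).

84

φ(3) = 3 − 1 = 2.
φ(43) = 43 − 1 = 42.
φ(129) = 2 × 42 = 84.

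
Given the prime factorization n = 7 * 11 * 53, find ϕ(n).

φ(4081) = 4081 · (1 − 1/7) · (1 − 1/11) · (1 − 1/53)
       = 4081 · 3120/4081 = 3120.

3120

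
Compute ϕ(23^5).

6156502

φ(6436343) = 6436343 · (1 − 1/23)
       = 6436343 · 22/23 = 6156502.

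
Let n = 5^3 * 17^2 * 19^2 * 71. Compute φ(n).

φ(925919875) = 925919875 · (1 − 1/5) · (1 − 1/17) · (1 − 1/19) · (1 − 1/71)
       = 925919875 · 80640/114665 = 651168000.

651168000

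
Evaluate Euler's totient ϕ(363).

220

363 = 3 · 11**2.
φ(3) = 3 − 1 = 2.
φ(11^2) = 11^1·(11−1) = 11·10 = 110.
φ(363) = 2 × 110 = 220.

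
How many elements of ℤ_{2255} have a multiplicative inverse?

First factor: 2255 = 5 * 11 * 41.
φ(2255) = 2255 · (1 − 1/5) · (1 − 1/11) · (1 − 1/41)
       = 2255 · 1600/2255 = 1600.

1600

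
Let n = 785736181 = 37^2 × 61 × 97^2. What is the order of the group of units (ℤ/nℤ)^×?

744215040

φ(37^2) = 37^1·(37−1) = 37·36 = 1332.
φ(61) = 61 − 1 = 60.
φ(97^2) = 97^2 − 97^1 = 9409 − 97 = 9312.
Since φ is multiplicative, φ(785736181) = 1332 · 60 · 9312 = 744215040.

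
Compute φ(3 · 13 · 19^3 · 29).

4366656

φ(3) = 3 − 1 = 2.
φ(13) = 13 − 1 = 12.
φ(19^3) = 19^3 − 19^2 = 6859 − 361 = 6498.
φ(29) = 29 − 1 = 28.
φ(7757529) = 2 × 12 × 6498 × 28 = 4366656.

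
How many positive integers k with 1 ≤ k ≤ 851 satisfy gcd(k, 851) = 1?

792

First factor: 851 = 23 × 37.
φ(851) = 851 · (1 − 1/23) · (1 − 1/37)
       = 851 · 792/851 = 792.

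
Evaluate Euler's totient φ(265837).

223080

Factor 265837: 265837 = 11^2 · 13^3.
φ(11^2) = 11^1·(11−1) = 11·10 = 110.
φ(13^3) = 13^2·(13−1) = 169·12 = 2028.
Since φ is multiplicative, φ(265837) = 110 · 2028 = 223080.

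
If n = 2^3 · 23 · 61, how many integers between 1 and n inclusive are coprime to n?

φ(11224) = 11224 · (1 − 1/2) · (1 − 1/23) · (1 − 1/61)
       = 11224 · 1320/2806 = 5280.

5280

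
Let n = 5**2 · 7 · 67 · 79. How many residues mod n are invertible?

φ(5^2) = 5^2 − 5^1 = 25 − 5 = 20.
φ(7) = 7 − 1 = 6.
φ(67) = 67 − 1 = 66.
φ(79) = 79 − 1 = 78.
Multiply: 20 · 6 · 66 · 78 = 617760.

617760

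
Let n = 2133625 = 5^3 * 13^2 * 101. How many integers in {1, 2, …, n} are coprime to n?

φ(5^3) = 5^2·(5−1) = 25·4 = 100.
φ(13^2) = 13^1·(13−1) = 13·12 = 156.
φ(101) = 101 − 1 = 100.
φ(2133625) = 100 × 156 × 100 = 1560000.

1560000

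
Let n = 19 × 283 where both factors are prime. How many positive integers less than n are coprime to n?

For distinct primes, φ(pq) = (p−1)(q−1) = 18 × 282 = 5076.

5076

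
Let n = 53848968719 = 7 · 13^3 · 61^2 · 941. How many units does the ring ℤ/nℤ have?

φ(7) = 7 − 1 = 6.
φ(13^3) = 13^2·(13−1) = 169·12 = 2028.
φ(61^2) = 61^2 − 61^1 = 3721 − 61 = 3660.
φ(941) = 941 − 1 = 940.
φ(53848968719) = 6 × 2028 × 3660 × 940 = 41862787200.

41862787200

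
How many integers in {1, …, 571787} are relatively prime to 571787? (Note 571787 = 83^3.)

φ(83^3) = 83^2·(83−1) = 6889·82 = 564898.

564898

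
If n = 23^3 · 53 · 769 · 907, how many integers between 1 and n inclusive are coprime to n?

φ(23^3) = 23^3 − 23^2 = 12167 − 529 = 11638.
φ(53) = 53 − 1 = 52.
φ(769) = 769 − 1 = 768.
φ(907) = 907 − 1 = 906.
Since φ is multiplicative, φ(449772610033) = 11638 · 52 · 768 · 906 = 421086302208.

421086302208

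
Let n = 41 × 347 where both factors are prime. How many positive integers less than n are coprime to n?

φ(41) = 41 − 1 = 40.
φ(347) = 347 − 1 = 346.
Since φ is multiplicative, φ(14227) = 40 · 346 = 13840.

13840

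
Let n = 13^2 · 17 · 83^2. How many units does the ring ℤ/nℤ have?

16987776

φ(13^2) = 13^1·(13−1) = 13·12 = 156.
φ(17) = 17 − 1 = 16.
φ(83^2) = 83^2 − 83^1 = 6889 − 83 = 6806.
Multiply: 156 · 16 · 6806 = 16987776.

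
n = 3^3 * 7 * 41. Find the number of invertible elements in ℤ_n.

φ(3^3) = 3^3 − 3^2 = 27 − 9 = 18.
φ(7) = 7 − 1 = 6.
φ(41) = 41 − 1 = 40.
Multiply: 18 · 6 · 40 = 4320.

4320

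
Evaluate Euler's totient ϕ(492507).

290304

492507 = 3^3 · 17 · 29 · 37.
φ(492507) = 492507 · (1 − 1/3) · (1 − 1/17) · (1 − 1/29) · (1 − 1/37)
       = 492507 · 32256/54723 = 290304.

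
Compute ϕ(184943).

147840

184943 = 11 * 17 * 23 * 43.
φ(11) = 11 − 1 = 10.
φ(17) = 17 − 1 = 16.
φ(23) = 23 − 1 = 22.
φ(43) = 43 − 1 = 42.
Multiply: 10 · 16 · 22 · 42 = 147840.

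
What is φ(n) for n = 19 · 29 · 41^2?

φ(19) = 19 − 1 = 18.
φ(29) = 29 − 1 = 28.
φ(41^2) = 41^1·(41−1) = 41·40 = 1640.
Multiply: 18 · 28 · 1640 = 826560.

826560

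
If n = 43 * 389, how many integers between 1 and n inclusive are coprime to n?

16296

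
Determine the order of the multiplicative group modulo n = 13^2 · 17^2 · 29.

φ(13^2) = 13^2 − 13^1 = 169 − 13 = 156.
φ(17^2) = 17^1·(17−1) = 17·16 = 272.
φ(29) = 29 − 1 = 28.
Multiply: 156 · 272 · 28 = 1188096.

1188096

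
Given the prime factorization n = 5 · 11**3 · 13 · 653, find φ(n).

φ(56494295) = 56494295 · (1 − 1/5) · (1 − 1/11) · (1 − 1/13) · (1 − 1/653)
       = 56494295 · 312960/466895 = 37868160.

37868160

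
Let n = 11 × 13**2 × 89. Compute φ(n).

137280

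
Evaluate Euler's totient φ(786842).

317520

Prime factorization: 786842 = 2 · 7**3 · 31 · 37.
φ(2) = 2 − 1 = 1.
φ(7^3) = 7^3 − 7^2 = 343 − 49 = 294.
φ(31) = 31 − 1 = 30.
φ(37) = 37 − 1 = 36.
Multiply: 1 · 294 · 30 · 36 = 317520.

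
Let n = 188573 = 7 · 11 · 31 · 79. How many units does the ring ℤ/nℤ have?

140400

φ(188573) = 188573 · (1 − 1/7) · (1 − 1/11) · (1 − 1/31) · (1 − 1/79)
       = 188573 · 140400/188573 = 140400.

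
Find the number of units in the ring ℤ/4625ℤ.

3600

Prime factorization: 4625 = 5**3 * 37.
φ(4625) = 4625 · (1 − 1/5) · (1 − 1/37)
       = 4625 · 144/185 = 3600.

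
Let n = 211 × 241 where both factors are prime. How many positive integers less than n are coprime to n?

50400

φ(n) = (p − 1)(q − 1) = (211−1)(241−1) = 210·240 = 50400.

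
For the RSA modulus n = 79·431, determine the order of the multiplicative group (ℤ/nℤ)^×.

33540

φ(pq) = (p−1)(q−1) = 78 · 430 = 33540.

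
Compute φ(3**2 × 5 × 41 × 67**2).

φ(8282205) = 8282205 · (1 − 1/3) · (1 − 1/5) · (1 − 1/41) · (1 − 1/67)
       = 8282205 · 21120/41205 = 4245120.

4245120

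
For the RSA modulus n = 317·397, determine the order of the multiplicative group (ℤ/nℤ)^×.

φ(125849) = 125849 · (1 − 1/317) · (1 − 1/397)
       = 125849 · 125136/125849 = 125136.

125136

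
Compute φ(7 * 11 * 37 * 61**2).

φ(7) = 7 − 1 = 6.
φ(11) = 11 − 1 = 10.
φ(37) = 37 − 1 = 36.
φ(61^2) = 61^1·(61−1) = 61·60 = 3660.
φ(10601129) = 6 × 10 × 36 × 3660 = 7905600.

7905600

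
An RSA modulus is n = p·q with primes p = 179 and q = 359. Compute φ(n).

For distinct primes, φ(pq) = (p−1)(q−1) = 178 × 358 = 63724.

63724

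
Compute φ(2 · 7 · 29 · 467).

78288

φ(2) = 2 − 1 = 1.
φ(7) = 7 − 1 = 6.
φ(29) = 29 − 1 = 28.
φ(467) = 467 − 1 = 466.
φ(189602) = 1 × 6 × 28 × 466 = 78288.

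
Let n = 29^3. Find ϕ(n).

φ(29^3) = 29^2·(29−1) = 841·28 = 23548.

23548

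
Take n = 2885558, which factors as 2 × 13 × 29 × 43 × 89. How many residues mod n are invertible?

1241856

φ(2885558) = 2885558 · (1 − 1/2) · (1 − 1/13) · (1 − 1/29) · (1 − 1/43) · (1 − 1/89)
       = 2885558 · 1241856/2885558 = 1241856.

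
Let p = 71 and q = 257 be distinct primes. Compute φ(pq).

For distinct primes, φ(pq) = (p−1)(q−1) = 70 × 256 = 17920.

17920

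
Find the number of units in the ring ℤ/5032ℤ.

2304

First factor: 5032 = 2^3 · 17 · 37.
φ(5032) = 5032 · (1 − 1/2) · (1 − 1/17) · (1 − 1/37)
       = 5032 · 576/1258 = 2304.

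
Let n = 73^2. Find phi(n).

φ(73^2) = 73^2 − 73^1 = 5329 − 73 = 5256.

5256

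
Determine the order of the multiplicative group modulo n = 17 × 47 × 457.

φ(17) = 17 − 1 = 16.
φ(47) = 47 − 1 = 46.
φ(457) = 457 − 1 = 456.
Multiply: 16 · 46 · 456 = 335616.

335616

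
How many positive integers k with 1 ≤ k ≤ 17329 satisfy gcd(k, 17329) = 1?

15120

First factor: 17329 = 13 · 31 · 43.
φ(13) = 13 − 1 = 12.
φ(31) = 31 − 1 = 30.
φ(43) = 43 − 1 = 42.
φ(17329) = 12 × 30 × 42 = 15120.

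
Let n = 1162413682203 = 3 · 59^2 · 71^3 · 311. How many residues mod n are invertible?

748663106800

φ(3) = 3 − 1 = 2.
φ(59^2) = 59^1·(59−1) = 59·58 = 3422.
φ(71^3) = 71^3 − 71^2 = 357911 − 5041 = 352870.
φ(311) = 311 − 1 = 310.
Multiply: 2 · 3422 · 352870 · 310 = 748663106800.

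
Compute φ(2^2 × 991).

1980

φ(3964) = 3964 · (1 − 1/2) · (1 − 1/991)
       = 3964 · 990/1982 = 1980.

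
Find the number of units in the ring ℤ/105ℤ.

Prime factorization: 105 = 3 · 5 · 7.
φ(105) = 105 · (1 − 1/3) · (1 − 1/5) · (1 − 1/7)
       = 105 · 48/105 = 48.

48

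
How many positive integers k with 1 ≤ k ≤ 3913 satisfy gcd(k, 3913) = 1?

3024

First factor: 3913 = 7 · 13 · 43.
φ(7) = 7 − 1 = 6.
φ(13) = 13 − 1 = 12.
φ(43) = 43 − 1 = 42.
Since φ is multiplicative, φ(3913) = 6 · 12 · 42 = 3024.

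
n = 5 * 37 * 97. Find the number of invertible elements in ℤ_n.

13824

φ(17945) = 17945 · (1 − 1/5) · (1 − 1/37) · (1 − 1/97)
       = 17945 · 13824/17945 = 13824.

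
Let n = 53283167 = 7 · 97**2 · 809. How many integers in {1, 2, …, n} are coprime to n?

45144576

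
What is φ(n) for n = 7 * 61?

φ(427) = 427 · (1 − 1/7) · (1 − 1/61)
       = 427 · 360/427 = 360.

360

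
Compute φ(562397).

470400

Prime factorization: 562397 = 11 × 29 × 41 × 43.
φ(562397) = 562397 · (1 − 1/11) · (1 − 1/29) · (1 − 1/41) · (1 − 1/43)
       = 562397 · 470400/562397 = 470400.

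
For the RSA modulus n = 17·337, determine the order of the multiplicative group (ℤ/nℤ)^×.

5376

For distinct primes, φ(pq) = (p−1)(q−1) = 16 × 336 = 5376.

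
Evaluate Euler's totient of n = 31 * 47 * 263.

361560

φ(383191) = 383191 · (1 − 1/31) · (1 − 1/47) · (1 − 1/263)
       = 383191 · 361560/383191 = 361560.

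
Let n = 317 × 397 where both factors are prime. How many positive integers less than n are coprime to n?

125136

φ(pq) = (p−1)(q−1) = 316 · 396 = 125136.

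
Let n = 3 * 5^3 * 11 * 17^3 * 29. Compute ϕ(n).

258944000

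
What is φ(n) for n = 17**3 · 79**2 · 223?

φ(6837633359) = 6837633359 · (1 − 1/17) · (1 − 1/79) · (1 − 1/223)
       = 6837633359 · 277056/299489 = 6325465536.

6325465536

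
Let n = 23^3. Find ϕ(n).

11638

φ(23^3) = 23^3 − 23^2 = 12167 − 529 = 11638.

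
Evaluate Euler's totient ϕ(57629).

Prime factorization: 57629 = 11 × 13^2 × 31.
φ(11) = 11 − 1 = 10.
φ(13^2) = 13^2 − 13^1 = 169 − 13 = 156.
φ(31) = 31 − 1 = 30.
Multiply: 10 · 156 · 30 = 46800.

46800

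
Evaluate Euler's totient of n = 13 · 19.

216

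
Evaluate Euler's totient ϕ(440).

Factor 440: 440 = 2**3 × 5 × 11.
φ(440) = 440 · (1 − 1/2) · (1 − 1/5) · (1 − 1/11)
       = 440 · 40/110 = 160.

160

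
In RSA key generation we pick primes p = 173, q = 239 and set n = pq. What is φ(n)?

40936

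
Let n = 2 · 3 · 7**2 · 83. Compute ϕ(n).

φ(2) = 2 − 1 = 1.
φ(3) = 3 − 1 = 2.
φ(7^2) = 7^1·(7−1) = 7·6 = 42.
φ(83) = 83 − 1 = 82.
Since φ is multiplicative, φ(24402) = 1 · 2 · 42 · 82 = 6888.

6888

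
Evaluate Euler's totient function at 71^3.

352870

φ(357911) = 357911 · (1 − 1/71)
       = 357911 · 70/71 = 352870.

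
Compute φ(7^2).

φ(49) = 49 · (1 − 1/7)
       = 49 · 6/7 = 42.

42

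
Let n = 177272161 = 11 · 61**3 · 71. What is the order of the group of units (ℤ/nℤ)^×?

φ(177272161) = 177272161 · (1 − 1/11) · (1 − 1/61) · (1 − 1/71)
       = 177272161 · 42000/47641 = 156282000.

156282000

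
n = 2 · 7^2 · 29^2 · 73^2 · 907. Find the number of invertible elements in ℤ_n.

162401065344

φ(398359408454) = 398359408454 · (1 − 1/2) · (1 − 1/7) · (1 − 1/29) · (1 − 1/73) · (1 − 1/907)
       = 398359408454 · 10958976/26881666 = 162401065344.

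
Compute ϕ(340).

128

Factor 340: 340 = 2^2 · 5 · 17.
φ(2^2) = 2^2 − 2^1 = 4 − 2 = 2.
φ(5) = 5 − 1 = 4.
φ(17) = 17 − 1 = 16.
φ(340) = 2 × 4 × 16 = 128.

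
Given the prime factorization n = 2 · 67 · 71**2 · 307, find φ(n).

φ(2) = 2 − 1 = 1.
φ(67) = 67 − 1 = 66.
φ(71^2) = 71^1·(71−1) = 71·70 = 4970.
φ(307) = 307 − 1 = 306.
Since φ is multiplicative, φ(207376658) = 1 · 66 · 4970 · 306 = 100374120.

100374120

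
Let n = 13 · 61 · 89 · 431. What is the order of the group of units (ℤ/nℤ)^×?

φ(30418687) = 30418687 · (1 − 1/13) · (1 − 1/61) · (1 − 1/89) · (1 − 1/431)
       = 30418687 · 27244800/30418687 = 27244800.

27244800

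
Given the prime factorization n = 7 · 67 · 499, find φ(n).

φ(7) = 7 − 1 = 6.
φ(67) = 67 − 1 = 66.
φ(499) = 499 − 1 = 498.
Multiply: 6 · 66 · 498 = 197208.

197208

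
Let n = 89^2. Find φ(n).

φ(7921) = 7921 · (1 − 1/89)
       = 7921 · 88/89 = 7832.

7832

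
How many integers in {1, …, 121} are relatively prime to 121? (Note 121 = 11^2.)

φ(121) = 121 · (1 − 1/11)
       = 121 · 10/11 = 110.

110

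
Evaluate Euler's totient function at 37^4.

φ(37^4) = 37^3·(37−1) = 50653·36 = 1823508.

1823508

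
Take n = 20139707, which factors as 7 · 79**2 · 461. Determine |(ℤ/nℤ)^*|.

φ(20139707) = 20139707 · (1 − 1/7) · (1 − 1/79) · (1 − 1/461)
       = 20139707 · 215280/254933 = 17007120.

17007120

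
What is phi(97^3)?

φ(97^3) = 97^3 − 97^2 = 912673 − 9409 = 903264.

903264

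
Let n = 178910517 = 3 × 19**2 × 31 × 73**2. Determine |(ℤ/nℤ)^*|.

107853120

φ(3) = 3 − 1 = 2.
φ(19^2) = 19^1·(19−1) = 19·18 = 342.
φ(31) = 31 − 1 = 30.
φ(73^2) = 73^1·(73−1) = 73·72 = 5256.
φ(178910517) = 2 × 342 × 30 × 5256 = 107853120.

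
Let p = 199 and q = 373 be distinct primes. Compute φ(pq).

φ(199) = 199 − 1 = 198.
φ(373) = 373 − 1 = 372.
φ(74227) = 198 × 372 = 73656.

73656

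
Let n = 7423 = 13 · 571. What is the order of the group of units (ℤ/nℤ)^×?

6840

φ(7423) = 7423 · (1 − 1/13) · (1 − 1/571)
       = 7423 · 6840/7423 = 6840.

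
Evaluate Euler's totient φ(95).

First factor: 95 = 5 * 19.
φ(95) = 95 · (1 − 1/5) · (1 − 1/19)
       = 95 · 72/95 = 72.

72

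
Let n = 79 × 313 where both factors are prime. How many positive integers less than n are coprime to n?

φ(pq) = (p−1)(q−1) = 78 · 312 = 24336.

24336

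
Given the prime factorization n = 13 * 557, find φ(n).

6672

φ(13) = 13 − 1 = 12.
φ(557) = 557 − 1 = 556.
Multiply: 12 · 556 = 6672.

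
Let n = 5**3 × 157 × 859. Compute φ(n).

13384800

φ(16857875) = 16857875 · (1 − 1/5) · (1 − 1/157) · (1 − 1/859)
       = 16857875 · 535392/674315 = 13384800.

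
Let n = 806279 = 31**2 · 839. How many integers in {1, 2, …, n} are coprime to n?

779340

φ(31^2) = 31^1·(31−1) = 31·30 = 930.
φ(839) = 839 − 1 = 838.
Multiply: 930 · 838 = 779340.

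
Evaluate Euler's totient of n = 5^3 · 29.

φ(5^3) = 5^2·(5−1) = 25·4 = 100.
φ(29) = 29 − 1 = 28.
Since φ is multiplicative, φ(3625) = 100 · 28 = 2800.

2800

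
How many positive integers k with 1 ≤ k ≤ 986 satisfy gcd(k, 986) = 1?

986 = 2 × 17 × 29.
φ(986) = 986 · (1 − 1/2) · (1 − 1/17) · (1 − 1/29)
       = 986 · 448/986 = 448.

448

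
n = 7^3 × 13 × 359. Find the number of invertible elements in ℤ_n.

φ(1600781) = 1600781 · (1 − 1/7) · (1 − 1/13) · (1 − 1/359)
       = 1600781 · 25776/32669 = 1263024.

1263024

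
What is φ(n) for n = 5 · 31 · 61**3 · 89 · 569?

1339131340800

φ(1781654447255) = 1781654447255 · (1 − 1/5) · (1 − 1/31) · (1 − 1/61) · (1 − 1/89) · (1 − 1/569)
       = 1781654447255 · 359884800/478810655 = 1339131340800.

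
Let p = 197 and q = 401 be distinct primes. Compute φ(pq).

For distinct primes, φ(pq) = (p−1)(q−1) = 196 × 400 = 78400.

78400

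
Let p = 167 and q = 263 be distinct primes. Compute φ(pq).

φ(n) = (p − 1)(q − 1) = (167−1)(263−1) = 166·262 = 43492.

43492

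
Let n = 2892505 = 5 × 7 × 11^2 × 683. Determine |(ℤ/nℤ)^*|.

1800480

φ(5) = 5 − 1 = 4.
φ(7) = 7 − 1 = 6.
φ(11^2) = 11^1·(11−1) = 11·10 = 110.
φ(683) = 683 − 1 = 682.
φ(2892505) = 4 × 6 × 110 × 682 = 1800480.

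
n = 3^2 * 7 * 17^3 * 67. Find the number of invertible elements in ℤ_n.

10986624

φ(3^2) = 3^2 − 3^1 = 9 − 3 = 6.
φ(7) = 7 − 1 = 6.
φ(17^3) = 17^3 − 17^2 = 4913 − 289 = 4624.
φ(67) = 67 − 1 = 66.
φ(20737773) = 6 × 6 × 4624 × 66 = 10986624.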